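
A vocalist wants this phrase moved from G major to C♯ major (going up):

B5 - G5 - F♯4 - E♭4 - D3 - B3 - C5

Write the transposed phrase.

E#6 C#6 B#4 A4 G#3 E#4 F#5

G major to C♯ major up is an augmented fourth, so every note moves up by that interval.
B5 → E#6
G5 → C#6
F#4 → B#4
Eb4 → A4
D3 → G#3
B3 → E#4
C5 → F#5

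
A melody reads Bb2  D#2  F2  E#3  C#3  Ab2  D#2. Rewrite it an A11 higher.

Bb2 to E4
D#2 to G##3
F2 to B3
E#3 to A##4
C#3 to F##4
Ab2 to D4
D#2 to G##3

E4 G##3 B3 A##4 F##4 D4 G##3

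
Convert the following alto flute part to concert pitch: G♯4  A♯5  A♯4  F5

D#4 E#5 E#4 C5

The alto flute sounds a perfect fourth below written, so transpose each written note down a perfect fourth.
G#4 becomes D#4
A#5 becomes E#5
A#4 becomes E#4
F5 becomes C5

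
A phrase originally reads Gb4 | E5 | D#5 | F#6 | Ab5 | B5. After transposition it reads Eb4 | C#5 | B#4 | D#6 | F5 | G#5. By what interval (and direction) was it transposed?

down a minor third

From Gb4 to Eb4 is 3 letter names — a third of some quality.
Eb4 to Gb4 is 3 semitones, which makes it a minor third; the second version is lower, so the direction is down.
Checking another pair — B5 → G#5 — gives the same interval.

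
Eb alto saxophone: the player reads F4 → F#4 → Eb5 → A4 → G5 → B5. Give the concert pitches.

Ab3 A3 Gb4 C4 Bb4 D5

The Eb alto saxophone sounds a major sixth below written, so transpose each written note down a major sixth.
F4 to Ab3
F#4 to A3
Eb5 to Gb4
A4 to C4
G5 to Bb4
B5 to D5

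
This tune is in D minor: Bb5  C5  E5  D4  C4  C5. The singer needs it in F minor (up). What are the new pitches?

D minor to F minor up is a minor third, so every note moves up by that interval.
Bb5 becomes Db6
C5 becomes Eb5
E5 becomes G5
D4 becomes F4
C4 becomes Eb4
C5 becomes Eb5

Db6 Eb5 G5 F4 Eb4 Eb5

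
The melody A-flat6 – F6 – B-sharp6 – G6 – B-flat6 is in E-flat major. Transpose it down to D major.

G6 E6 A##6 F#6 A6

E-flat major to D major down is a minor second, so every note moves down by that interval.
Ab6 gives G6
F6 gives E6
B#6 gives A##6
G6 gives F#6
Bb6 gives A6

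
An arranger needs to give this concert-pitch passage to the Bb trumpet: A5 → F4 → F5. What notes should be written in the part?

B5 G4 G5

The Bb trumpet sounds a major second below written, so the written part must be a major second above concert — transpose each note up.
A5 becomes B5
F4 becomes G4
F5 becomes G5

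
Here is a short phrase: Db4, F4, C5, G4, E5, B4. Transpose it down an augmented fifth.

Db4 down an augmented fifth is Gbb3.
F4 down an augmented fifth is Bbb3.
C5: a fifth down reaches F, and 8 semitones makes it Fb4.
G4: a fifth down reaches C, and 8 semitones makes it Cb4.
E5: a fifth down reaches A, and 8 semitones makes it Ab4.
B4 down an augmented fifth is Eb4.

Gbb3 Bbb3 Fb4 Cb4 Ab4 Eb4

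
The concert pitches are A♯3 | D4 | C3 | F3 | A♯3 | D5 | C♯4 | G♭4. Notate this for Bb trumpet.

B#3 E4 D3 G3 B#3 E5 D#4 Ab4

The Bb trumpet sounds a major second below written, so the written part must be a major second above concert — transpose each note up.
A#3 gives B#3
D4 gives E4
C3 gives D3
F3 gives G3
A#3 gives B#3
D5 gives E5
C#4 gives D#4
Gb4 gives Ab4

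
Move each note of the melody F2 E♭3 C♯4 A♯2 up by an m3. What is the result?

Ab2 Gb3 E4 C#3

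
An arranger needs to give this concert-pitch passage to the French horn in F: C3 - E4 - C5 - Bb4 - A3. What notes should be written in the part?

G3 B4 G5 F5 E4

The French horn in F sounds a perfect fifth below written, so the written part must be a perfect fifth above concert — transpose each note up.
C3 gives G3
E4 gives B4
C5 gives G5
Bb4 gives F5
A3 gives E4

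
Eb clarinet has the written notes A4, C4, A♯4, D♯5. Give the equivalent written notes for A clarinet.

First find concert pitch: the Eb clarinet sounds a minor third above written, so A4 C4 A♯4 D♯5 sounds C5 Eb4 C#5 F#5.
Then write for A clarinet: it sounds a minor third below written, so the part must be a minor third above concert.
C5 → Eb5
Eb4 → Gb4
C#5 → E5
F#5 → A5

Eb5 Gb4 E5 A5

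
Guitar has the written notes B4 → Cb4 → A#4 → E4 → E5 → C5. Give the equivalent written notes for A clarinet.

D4 Ebb3 C#4 G3 G4 Eb4

First find concert pitch: the guitar sounds a perfect octave below written, so B4 Cb4 A#4 E4 E5 C5 sounds B3 Cb3 A#3 E3 E4 C4.
Then write for A clarinet: it sounds a minor third below written, so the part must be a minor third above concert.
B3 → D4
Cb3 → Ebb3
A#3 → C#4
E3 → G3
E4 → G4
C4 → Eb4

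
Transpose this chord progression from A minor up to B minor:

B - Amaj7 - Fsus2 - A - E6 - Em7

C# Bmaj7 Gsus2 B F#6 F#m7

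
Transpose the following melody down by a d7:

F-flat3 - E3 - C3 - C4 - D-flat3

Fb3 down a diminished seventh is G2.
E3 down a diminished seventh is F##2.
C3 down a diminished seventh is D#2.
A diminished seventh down from C4 gives D#3.
Db3 down a diminished seventh is E2.

G2 F##2 D#2 D#3 E2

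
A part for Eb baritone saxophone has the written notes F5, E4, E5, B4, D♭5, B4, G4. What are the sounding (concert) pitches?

Ab3 G2 G3 D3 Fb3 D3 Bb2

The Eb baritone saxophone sounds a major thirteenth below written, so transpose each written note down a major thirteenth.
F5 -> Ab3
E4 -> G2
E5 -> G3
B4 -> D3
Db5 -> Fb3
B4 -> D3
G4 -> Bb2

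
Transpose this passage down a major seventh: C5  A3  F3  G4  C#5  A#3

C5 → Db4
A3 → Bb2
F3 → Gb2
G4 → Ab3
C#5 → D4
A#3 → B2

Db4 Bb2 Gb2 Ab3 D4 B2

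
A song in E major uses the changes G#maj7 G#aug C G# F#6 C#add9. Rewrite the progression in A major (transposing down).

C#maj7 C#aug F C# B6 F#add9

E major down to A major is a perfect fifth; each chord root moves by that interval while the quality stays the same.
G#maj7: root G# down a perfect fifth → C#, giving C#maj7.
G#aug: root G# down a perfect fifth → C#, giving C#aug.
C: root C down a perfect fifth → F, giving F.
G#: root G# down a perfect fifth → C#, giving C#.
F#6: root F# down a perfect fifth → B, giving B6.
C#add9: root C# down a perfect fifth → F#, giving F#add9.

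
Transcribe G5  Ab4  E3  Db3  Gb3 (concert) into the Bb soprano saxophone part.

A5 Bb4 F#3 Eb3 Ab3

Written C4 sounds as Bb3 on the Bb soprano saxophone, so concert pitches are written a major second up.
G5 becomes A5
Ab4 becomes Bb4
E3 becomes F#3
Db3 becomes Eb3
Gb3 becomes Ab3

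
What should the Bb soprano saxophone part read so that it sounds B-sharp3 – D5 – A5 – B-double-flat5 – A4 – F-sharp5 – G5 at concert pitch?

The Bb soprano saxophone sounds a major second below written, so the written part must be a major second above concert — transpose each note up.
B#3 becomes C##4
D5 becomes E5
A5 becomes B5
Bbb5 becomes Cb6
A4 becomes B4
F#5 becomes G#5
G5 becomes A5

C##4 E5 B5 Cb6 B4 G#5 A5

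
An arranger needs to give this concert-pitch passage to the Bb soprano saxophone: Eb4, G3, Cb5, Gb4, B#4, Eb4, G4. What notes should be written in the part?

F4 A3 Db5 Ab4 C##5 F4 A4

The Bb soprano saxophone sounds a major second below written, so the written part must be a major second above concert — transpose each note up.
Eb4 -> F4
G3 -> A3
Cb5 -> Db5
Gb4 -> Ab4
B#4 -> C##5
Eb4 -> F4
G4 -> A4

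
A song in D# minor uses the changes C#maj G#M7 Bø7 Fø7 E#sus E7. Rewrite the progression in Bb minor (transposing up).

Abmaj EbM7 Gbø7 Dbbø7 Csus Cb7

D# minor up to Bb minor is a diminished sixth; each chord root moves by that interval while the quality stays the same.
C#maj: root C# up a diminished sixth → Ab, giving Abmaj.
G#M7: root G# up a diminished sixth → Eb, giving EbM7.
Bø7: root B up a diminished sixth → Gb, giving Gbø7.
Fø7: root F up a diminished sixth → Dbb, giving Dbbø7.
E#sus: root E# up a diminished sixth → C, giving Csus.
E7: root E up a diminished sixth → Cb, giving Cb7.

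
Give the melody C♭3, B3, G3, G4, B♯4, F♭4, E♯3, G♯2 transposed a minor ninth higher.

Cb3 → Dbb4
B3 → C5
G3 → Ab4
G4 → Ab5
B#4 → C#6
Fb4 → Gbb5
E#3 → F#4
G#2 → A3

Dbb4 C5 Ab4 Ab5 C#6 Gbb5 F#4 A3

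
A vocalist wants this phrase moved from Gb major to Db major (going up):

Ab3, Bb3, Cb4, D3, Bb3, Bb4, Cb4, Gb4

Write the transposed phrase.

Eb4 F4 Gb4 A3 F4 F5 Gb4 Db5

From Gb up to Db is a perfect fifth; apply that to each pitch.
Ab3 gives Eb4
Bb3 gives F4
Cb4 gives Gb4
D3 gives A3
Bb3 gives F4
Bb4 gives F5
Cb4 gives Gb4
Gb4 gives Db5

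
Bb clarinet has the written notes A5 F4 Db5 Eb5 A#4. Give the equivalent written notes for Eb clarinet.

E5 C4 Ab4 Bb4 E#4

First find concert pitch: the Bb clarinet sounds a major second below written, so A5 F4 Db5 Eb5 A#4 sounds G5 Eb4 Cb5 Db5 G#4.
Then write for Eb clarinet: it sounds a minor third above written, so the part must be a minor third below concert.
G5 → E5
Eb4 → C4
Cb5 → Ab4
Db5 → Bb4
G#4 → E#4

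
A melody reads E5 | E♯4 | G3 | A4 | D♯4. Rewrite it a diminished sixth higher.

E5 up a diminished sixth is Cb6.
E#4 up a diminished sixth is C5.
A diminished sixth up from G3 gives Ebb4.
A diminished sixth up from A4 gives Fb5.
D#4: a sixth up reaches B, and 7 semitones makes it Bb4.

Cb6 C5 Ebb4 Fb5 Bb4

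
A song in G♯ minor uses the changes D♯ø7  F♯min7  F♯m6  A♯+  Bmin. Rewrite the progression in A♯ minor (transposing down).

G♯ minor down to A♯ minor is a minor seventh; each chord root moves by that interval while the quality stays the same.
D♯ø7: root D♯ down a minor seventh → E#, giving E#ø7.
F♯min7: root F♯ down a minor seventh → G#, giving G#min7.
F♯m6: root F♯ down a minor seventh → G#, giving G#m6.
A♯+: root A♯ down a minor seventh → B#, giving B#+.
Bmin: root B down a minor seventh → C#, giving C#min.

E#ø7 G#min7 G#m6 B#+ C#min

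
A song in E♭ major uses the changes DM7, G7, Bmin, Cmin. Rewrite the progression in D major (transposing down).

C#M7 F#7 A#min Bmin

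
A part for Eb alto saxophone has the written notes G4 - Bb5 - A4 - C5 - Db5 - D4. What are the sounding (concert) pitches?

The Eb alto saxophone sounds a major sixth below written, so transpose each written note down a major sixth.
G4 → Bb3
Bb5 → Db5
A4 → C4
C5 → Eb4
Db5 → Fb4
D4 → F3

Bb3 Db5 C4 Eb4 Fb4 F3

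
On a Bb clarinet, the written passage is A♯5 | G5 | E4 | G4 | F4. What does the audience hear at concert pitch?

The Bb clarinet sounds a major second below written, so transpose each written note down a major second.
A#5 → G#5
G5 → F5
E4 → D4
G4 → F4
F4 → Eb4

G#5 F5 D4 F4 Eb4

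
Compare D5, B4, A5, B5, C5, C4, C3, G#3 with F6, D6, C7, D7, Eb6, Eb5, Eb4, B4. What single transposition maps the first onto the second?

up a minor tenth

From D5 to F6 is 10 letter names — a tenth of some quality.
D5 to F6 is 15 semitones, which makes it a minor tenth; the second version is higher, so the direction is up.
Checking another pair — G#3 → B4 — gives the same interval.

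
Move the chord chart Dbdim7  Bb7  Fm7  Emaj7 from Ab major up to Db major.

Ab major up to Db major is a perfect fourth; each chord root moves by that interval while the quality stays the same.
Dbdim7: root Db up a perfect fourth → Gb, giving Gbdim7.
Bb7: root Bb up a perfect fourth → Eb, giving Eb7.
Fm7: root F up a perfect fourth → Bb, giving Bbm7.
Emaj7: root E up a perfect fourth → A, giving Amaj7.

Gbdim7 Eb7 Bbm7 Amaj7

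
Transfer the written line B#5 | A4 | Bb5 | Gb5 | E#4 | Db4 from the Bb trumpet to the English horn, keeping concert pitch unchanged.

E#6 D5 Eb6 Cb6 A#4 Gb4

First find concert pitch: the Bb trumpet sounds a major second below written, so B#5 A4 Bb5 Gb5 E#4 Db4 sounds A#5 G4 Ab5 Fb5 D#4 Cb4.
Then write for English horn: it sounds a perfect fifth below written, so the part must be a perfect fifth above concert.
A#5 → E#6
G4 → D5
Ab5 → Eb6
Fb5 → Cb6
D#4 → A#4
Cb4 → Gb4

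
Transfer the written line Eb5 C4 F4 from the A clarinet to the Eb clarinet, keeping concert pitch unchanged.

First find concert pitch: the A clarinet sounds a minor third below written, so Eb5 C4 F4 sounds C5 A3 D4.
Then write for Eb clarinet: it sounds a minor third above written, so the part must be a minor third below concert.
C5 → A4
A3 → F#3
D4 → B3

A4 F#3 B3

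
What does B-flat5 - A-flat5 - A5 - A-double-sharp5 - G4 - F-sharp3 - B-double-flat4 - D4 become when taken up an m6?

Gb6 Fb6 F6 F##6 Eb5 D4 Gbb5 Bb4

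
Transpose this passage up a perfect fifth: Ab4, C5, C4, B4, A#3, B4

A perfect fifth up from Ab4 gives Eb5.
A perfect fifth up from C5 gives G5.
A perfect fifth up from C4 gives G4.
B4 up a perfect fifth is F#5.
A#3 up a perfect fifth is E#4.
B4: a fifth up reaches F, and 7 semitones makes it F#5.

Eb5 G5 G4 F#5 E#4 F#5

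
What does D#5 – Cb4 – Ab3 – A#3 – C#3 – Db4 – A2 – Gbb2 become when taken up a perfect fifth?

D#5 up a perfect fifth is A#5.
Cb4: a fifth up reaches G, and 7 semitones makes it Gb4.
Ab3 up a perfect fifth is Eb4.
A perfect fifth up from A#3 gives E#4.
C#3 up a perfect fifth is G#3.
A perfect fifth up from Db4 gives Ab4.
A perfect fifth up from A2 gives E3.
Gbb2 up a perfect fifth is Dbb3.

A#5 Gb4 Eb4 E#4 G#3 Ab4 E3 Dbb3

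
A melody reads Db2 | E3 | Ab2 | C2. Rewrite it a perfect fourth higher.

Db2 -> Gb2
E3 -> A3
Ab2 -> Db3
C2 -> F2

Gb2 A3 Db3 F2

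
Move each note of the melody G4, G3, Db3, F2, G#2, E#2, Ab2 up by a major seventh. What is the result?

F#5 F#4 C4 E3 F##3 D##3 G3

G4 becomes F#5
G3 becomes F#4
Db3 becomes C4
F2 becomes E3
G#2 becomes F##3
E#2 becomes D##3
Ab2 becomes G3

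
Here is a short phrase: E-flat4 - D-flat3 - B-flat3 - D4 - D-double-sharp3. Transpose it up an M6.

Eb4 -> C5
Db3 -> Bb3
Bb3 -> G4
D4 -> B4
D##3 -> B##3

C5 Bb3 G4 B4 B##3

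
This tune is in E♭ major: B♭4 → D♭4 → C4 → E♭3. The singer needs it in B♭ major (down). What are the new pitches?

F4 Ab3 G3 Bb2

E♭ major to B♭ major down is a perfect fourth, so every note moves down by that interval.
Bb4 to F4
Db4 to Ab3
C4 to G3
Eb3 to Bb2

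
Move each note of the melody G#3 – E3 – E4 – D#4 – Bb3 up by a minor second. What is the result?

G#3 up a minor second is A3.
E3: a second up reaches F, and 1 semitone makes it F3.
E4: a second up reaches F, and 1 semitone makes it F4.
D#4 up a minor second is E4.
Bb3: a second up reaches C, and 1 semitone makes it Cb4.

A3 F3 F4 E4 Cb4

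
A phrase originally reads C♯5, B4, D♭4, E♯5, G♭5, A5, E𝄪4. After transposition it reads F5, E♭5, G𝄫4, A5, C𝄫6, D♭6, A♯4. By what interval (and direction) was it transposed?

up a diminished fourth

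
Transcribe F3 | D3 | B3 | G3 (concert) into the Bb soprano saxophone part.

G3 E3 C#4 A3

The Bb soprano saxophone sounds a major second below written, so the written part must be a major second above concert — transpose each note up.
F3 -> G3
D3 -> E3
B3 -> C#4
G3 -> A3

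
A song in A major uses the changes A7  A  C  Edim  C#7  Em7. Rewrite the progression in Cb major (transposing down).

A major down to Cb major is an augmented sixth; each chord root moves by that interval while the quality stays the same.
A7: root A down an augmented sixth → Cb, giving Cb7.
A: root A down an augmented sixth → Cb, giving Cb.
C: root C down an augmented sixth → Ebb, giving Ebb.
Edim: root E down an augmented sixth → Gb, giving Gbdim.
C#7: root C# down an augmented sixth → Eb, giving Eb7.
Em7: root E down an augmented sixth → Gb, giving Gbm7.

Cb7 Cb Ebb Gbdim Eb7 Gbm7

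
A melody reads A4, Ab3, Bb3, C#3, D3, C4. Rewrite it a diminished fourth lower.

A4 becomes E#4
Ab3 becomes E3
Bb3 becomes F#3
C#3 becomes G##2
D3 becomes A#2
C4 becomes G#3

E#4 E3 F#3 G##2 A#2 G#3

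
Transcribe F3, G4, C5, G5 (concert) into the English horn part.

C4 D5 G5 D6

Written C4 sounds as F3 on the English horn, so concert pitches are written a perfect fifth up.
F3 → C4
G4 → D5
C5 → G5
G5 → D6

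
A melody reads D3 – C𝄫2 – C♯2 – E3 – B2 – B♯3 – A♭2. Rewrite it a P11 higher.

D3 -> G4
Cbb2 -> Fbb3
C#2 -> F#3
E3 -> A4
B2 -> E4
B#3 -> E#5
Ab2 -> Db4

G4 Fbb3 F#3 A4 E4 E#5 Db4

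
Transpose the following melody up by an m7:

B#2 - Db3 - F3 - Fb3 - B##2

A minor seventh up from B#2 gives A#3.
Db3: a seventh up reaches C, and 10 semitones makes it Cb4.
F3: a seventh up reaches E, and 10 semitones makes it Eb4.
Fb3 up a minor seventh is Ebb4.
B##2 up a minor seventh is A##3.

A#3 Cb4 Eb4 Ebb4 A##3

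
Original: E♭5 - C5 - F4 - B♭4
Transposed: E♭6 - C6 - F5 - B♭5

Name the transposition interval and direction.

up a perfect octave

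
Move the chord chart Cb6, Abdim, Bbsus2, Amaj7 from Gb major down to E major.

Gb major down to E major is a diminished third; each chord root moves by that interval while the quality stays the same.
Cb6: root Cb down a diminished third → A, giving A6.
Abdim: root Ab down a diminished third → F#, giving F#dim.
Bbsus2: root Bb down a diminished third → G#, giving G#sus2.
Amaj7: root A down a diminished third → F##, giving F##maj7.

A6 F#dim G#sus2 F##maj7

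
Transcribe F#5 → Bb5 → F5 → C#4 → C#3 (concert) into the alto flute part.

Written C4 sounds as G3 on the alto flute, so concert pitches are written a perfect fourth up.
F#5 becomes B5
Bb5 becomes Eb6
F5 becomes Bb5
C#4 becomes F#4
C#3 becomes F#3

B5 Eb6 Bb5 F#4 F#3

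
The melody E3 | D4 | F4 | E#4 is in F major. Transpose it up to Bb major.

A3 G4 Bb4 A#4

F major to Bb major up is a perfect fourth, so every note moves up by that interval.
E3 → A3
D4 → G4
F4 → Bb4
E#4 → A#4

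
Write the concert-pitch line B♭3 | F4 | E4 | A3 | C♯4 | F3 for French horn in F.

F4 C5 B4 E4 G#4 C4

The French horn in F sounds a perfect fifth below written, so the written part must be a perfect fifth above concert — transpose each note up.
Bb3 to F4
F4 to C5
E4 to B4
A3 to E4
C#4 to G#4
F3 to C4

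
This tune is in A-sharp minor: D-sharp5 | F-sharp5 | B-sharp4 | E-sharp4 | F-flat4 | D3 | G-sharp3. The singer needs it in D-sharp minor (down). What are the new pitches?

A-sharp minor to D-sharp minor down is a perfect fifth, so every note moves down by that interval.
D#5 → G#4
F#5 → B4
B#4 → E#4
E#4 → A#3
Fb4 → Bbb3
D3 → G2
G#3 → C#3

G#4 B4 E#4 A#3 Bbb3 G2 C#3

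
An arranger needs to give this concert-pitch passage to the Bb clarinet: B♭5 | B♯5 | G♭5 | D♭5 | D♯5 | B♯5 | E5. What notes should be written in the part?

C6 C##6 Ab5 Eb5 E#5 C##6 F#5

The Bb clarinet sounds a major second below written, so the written part must be a major second above concert — transpose each note up.
Bb5 becomes C6
B#5 becomes C##6
Gb5 becomes Ab5
Db5 becomes Eb5
D#5 becomes E#5
B#5 becomes C##6
E5 becomes F#5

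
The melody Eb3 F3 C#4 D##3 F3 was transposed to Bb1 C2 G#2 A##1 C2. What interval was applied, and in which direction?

down a perfect eleventh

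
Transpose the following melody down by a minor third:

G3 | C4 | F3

E3 A3 D3

G3 to E3
C4 to A3
F3 to D3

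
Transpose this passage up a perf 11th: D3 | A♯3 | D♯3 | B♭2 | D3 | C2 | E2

D3 → G4
A#3 → D#5
D#3 → G#4
Bb2 → Eb4
D3 → G4
C2 → F3
E2 → A3

G4 D#5 G#4 Eb4 G4 F3 A3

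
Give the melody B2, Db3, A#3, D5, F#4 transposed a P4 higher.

B2 up a perfect fourth is E3.
A perfect fourth up from Db3 gives Gb3.
A#3 up a perfect fourth is D#4.
D5 up a perfect fourth is G5.
F#4: a fourth up reaches B, and 5 semitones makes it B4.

E3 Gb3 D#4 G5 B4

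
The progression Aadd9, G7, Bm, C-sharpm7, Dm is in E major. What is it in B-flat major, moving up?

E major up to B-flat major is a diminished fifth; each chord root moves by that interval while the quality stays the same.
Aadd9: root A up a diminished fifth → Eb, giving Ebadd9.
G7: root G up a diminished fifth → Db, giving Db7.
Bm: root B up a diminished fifth → F, giving Fm.
C-sharpm7: root C-sharp up a diminished fifth → G, giving Gm7.
Dm: root D up a diminished fifth → Ab, giving Abm.

Ebadd9 Db7 Fm Gm7 Abm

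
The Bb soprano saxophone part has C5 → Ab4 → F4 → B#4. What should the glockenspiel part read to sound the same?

Bb2 Gb2 Eb2 A#2

First find concert pitch: the Bb soprano saxophone sounds a major second below written, so C5 Ab4 F4 B#4 sounds Bb4 Gb4 Eb4 A#4.
Then write for glockenspiel: it sounds a perfect fifteenth above written, so the part must be a perfect fifteenth below concert.
Bb4 → Bb2
Gb4 → Gb2
Eb4 → Eb2
A#4 → A#2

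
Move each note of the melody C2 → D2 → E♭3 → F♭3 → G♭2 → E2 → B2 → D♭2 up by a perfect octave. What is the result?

C2 to C3
D2 to D3
Eb3 to Eb4
Fb3 to Fb4
Gb2 to Gb3
E2 to E3
B2 to B3
Db2 to Db3

C3 D3 Eb4 Fb4 Gb3 E3 B3 Db3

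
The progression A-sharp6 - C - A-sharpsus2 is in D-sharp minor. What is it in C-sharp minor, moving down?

D-sharp minor down to C-sharp minor is a major second; each chord root moves by that interval while the quality stays the same.
A-sharp6: root A-sharp down a major second → G#, giving G#6.
C: root C down a major second → Bb, giving Bb.
A-sharpsus2: root A-sharp down a major second → G#, giving G#sus2.

G#6 Bb G#sus2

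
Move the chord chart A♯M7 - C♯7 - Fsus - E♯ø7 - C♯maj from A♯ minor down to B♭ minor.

BbM7 Db7 Gbbsus Fø7 Dbmaj

A♯ minor down to B♭ minor is an augmented seventh; each chord root moves by that interval while the quality stays the same.
A♯M7: root A♯ down an augmented seventh → Bb, giving BbM7.
C♯7: root C♯ down an augmented seventh → Db, giving Db7.
Fsus: root F down an augmented seventh → Gbb, giving Gbbsus.
E♯ø7: root E♯ down an augmented seventh → F, giving Fø7.
C♯maj: root C♯ down an augmented seventh → Db, giving Dbmaj.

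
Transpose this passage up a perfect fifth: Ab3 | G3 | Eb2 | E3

Eb4 D4 Bb2 B3

Ab3 up a perfect fifth is Eb4.
A perfect fifth up from G3 gives D4.
Eb2: a fifth up reaches B, and 7 semitones makes it Bb2.
A perfect fifth up from E3 gives B3.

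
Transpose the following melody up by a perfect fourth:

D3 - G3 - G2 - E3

G3 C4 C3 A3

D3 → G3
G3 → C4
G2 → C3
E3 → A3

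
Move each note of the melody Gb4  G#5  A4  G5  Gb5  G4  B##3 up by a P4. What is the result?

Cb5 C#6 D5 C6 Cb6 C5 E##4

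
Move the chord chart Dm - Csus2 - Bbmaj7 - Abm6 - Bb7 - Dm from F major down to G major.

F major down to G major is a minor seventh; each chord root moves by that interval while the quality stays the same.
Dm: root D down a minor seventh → E, giving Em.
Csus2: root C down a minor seventh → D, giving Dsus2.
Bbmaj7: root Bb down a minor seventh → C, giving Cmaj7.
Abm6: root Ab down a minor seventh → Bb, giving Bbm6.
Bb7: root Bb down a minor seventh → C, giving C7.
Dm: root D down a minor seventh → E, giving Em.

Em Dsus2 Cmaj7 Bbm6 C7 Em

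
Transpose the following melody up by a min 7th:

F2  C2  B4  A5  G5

Eb3 Bb2 A5 G6 F6

F2 → Eb3
C2 → Bb2
B4 → A5
A5 → G6
G5 → F6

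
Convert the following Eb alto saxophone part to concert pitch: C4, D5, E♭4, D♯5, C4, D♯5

Eb3 F4 Gb3 F#4 Eb3 F#4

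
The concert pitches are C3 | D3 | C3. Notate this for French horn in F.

G3 A3 G3

The French horn in F sounds a perfect fifth below written, so the written part must be a perfect fifth above concert — transpose each note up.
C3 → G3
D3 → A3
C3 → G3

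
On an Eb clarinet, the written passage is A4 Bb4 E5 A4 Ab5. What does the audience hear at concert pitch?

C5 Db5 G5 C5 Cb6

Written C4 on the Eb clarinet sounds as Eb4, a minor third higher; apply that shift to every note.
A4 gives C5
Bb4 gives Db5
E5 gives G5
A4 gives C5
Ab5 gives Cb6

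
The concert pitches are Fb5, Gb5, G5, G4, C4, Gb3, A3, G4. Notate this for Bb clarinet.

Gb5 Ab5 A5 A4 D4 Ab3 B3 A4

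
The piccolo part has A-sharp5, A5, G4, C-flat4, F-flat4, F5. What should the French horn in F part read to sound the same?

First find concert pitch: the piccolo sounds a perfect octave above written, so A-sharp5 A5 G4 C-flat4 F-flat4 F5 sounds A#6 A6 G5 Cb5 Fb5 F6.
Then write for French horn in F: it sounds a perfect fifth below written, so the part must be a perfect fifth above concert.
A#6 → E#7
A6 → E7
G5 → D6
Cb5 → Gb5
Fb5 → Cb6
F6 → C7

E#7 E7 D6 Gb5 Cb6 C7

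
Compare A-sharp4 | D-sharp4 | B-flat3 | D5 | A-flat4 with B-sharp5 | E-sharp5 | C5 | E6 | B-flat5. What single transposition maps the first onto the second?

Take the first pair: A#4 → B#5. A to B spans 9 letter names, so the interval is some kind of ninth.
A#4 to B#5 is 14 semitones, which makes it a major ninth; the second version is higher, so the direction is up.
Checking another pair — Ab4 → Bb5 — gives the same interval.

up a major ninth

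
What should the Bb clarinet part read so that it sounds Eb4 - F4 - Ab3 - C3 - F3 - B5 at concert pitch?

The Bb clarinet sounds a major second below written, so the written part must be a major second above concert — transpose each note up.
Eb4 -> F4
F4 -> G4
Ab3 -> Bb3
C3 -> D3
F3 -> G3
B5 -> C#6

F4 G4 Bb3 D3 G3 C#6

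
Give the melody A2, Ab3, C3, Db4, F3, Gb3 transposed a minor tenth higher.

A minor tenth up from A2 gives C4.
Ab3: a tenth up reaches C, and 15 semitones makes it Cb5.
C3 up a minor tenth is Eb4.
Db4 up a minor tenth is Fb5.
F3 up a minor tenth is Ab4.
A minor tenth up from Gb3 gives Bbb4.

C4 Cb5 Eb4 Fb5 Ab4 Bbb4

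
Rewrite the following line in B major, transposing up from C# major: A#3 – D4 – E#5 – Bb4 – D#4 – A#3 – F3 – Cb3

G#4 C5 D#6 Ab5 C#5 G#4 Eb4 Bbb3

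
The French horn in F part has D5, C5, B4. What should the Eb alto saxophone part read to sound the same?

E5 D5 C#5

First find concert pitch: the French horn in F sounds a perfect fifth below written, so D5 C5 B4 sounds G4 F4 E4.
Then write for Eb alto saxophone: it sounds a major sixth below written, so the part must be a major sixth above concert.
G4 → E5
F4 → D5
E4 → C#5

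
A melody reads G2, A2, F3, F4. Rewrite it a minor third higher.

G2 → Bb2
A2 → C3
F3 → Ab3
F4 → Ab4

Bb2 C3 Ab3 Ab4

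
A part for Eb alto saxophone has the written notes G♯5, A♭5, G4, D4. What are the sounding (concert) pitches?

B4 Cb5 Bb3 F3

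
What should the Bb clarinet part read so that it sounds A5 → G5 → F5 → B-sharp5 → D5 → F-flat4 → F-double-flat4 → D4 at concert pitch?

B5 A5 G5 C##6 E5 Gb4 Gbb4 E4

The Bb clarinet sounds a major second below written, so the written part must be a major second above concert — transpose each note up.
A5 -> B5
G5 -> A5
F5 -> G5
B#5 -> C##6
D5 -> E5
Fb4 -> Gb4
Fbb4 -> Gbb4
D4 -> E4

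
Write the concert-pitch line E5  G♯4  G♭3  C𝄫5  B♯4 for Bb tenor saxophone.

F#6 A#5 Ab4 Dbb6 C##6

The Bb tenor saxophone sounds a major ninth below written, so the written part must be a major ninth above concert — transpose each note up.
E5 -> F#6
G#4 -> A#5
Gb3 -> Ab4
Cbb5 -> Dbb6
B#4 -> C##6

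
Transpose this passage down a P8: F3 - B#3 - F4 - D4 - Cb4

F2 B#2 F3 D3 Cb3

F3 to F2
B#3 to B#2
F4 to F3
D4 to D3
Cb4 to Cb3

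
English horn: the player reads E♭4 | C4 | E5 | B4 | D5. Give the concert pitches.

The English horn sounds a perfect fifth below written, so transpose each written note down a perfect fifth.
Eb4 to Ab3
C4 to F3
E5 to A4
B4 to E4
D5 to G4

Ab3 F3 A4 E4 G4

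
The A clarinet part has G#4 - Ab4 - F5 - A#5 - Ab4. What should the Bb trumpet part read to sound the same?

First find concert pitch: the A clarinet sounds a minor third below written, so G#4 Ab4 F5 A#5 Ab4 sounds E#4 F4 D5 F##5 F4.
Then write for Bb trumpet: it sounds a major second below written, so the part must be a major second above concert.
E#4 → F##4
F4 → G4
D5 → E5
F##5 → G##5
F4 → G4

F##4 G4 E5 G##5 G4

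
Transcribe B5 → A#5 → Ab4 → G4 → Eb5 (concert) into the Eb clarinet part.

The Eb clarinet sounds a minor third above written, so the written part must be a minor third below concert — transpose each note down.
B5 -> G#5
A#5 -> F##5
Ab4 -> F4
G4 -> E4
Eb5 -> C5

G#5 F##5 F4 E4 C5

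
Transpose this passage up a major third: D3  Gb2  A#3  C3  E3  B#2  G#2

F#3 Bb2 C##4 E3 G#3 D##3 B#2

A major third up from D3 gives F#3.
Gb2 up a major third is Bb2.
A major third up from A#3 gives C##4.
C3 up a major third is E3.
A major third up from E3 gives G#3.
A major third up from B#2 gives D##3.
G#2 up a major third is B#2.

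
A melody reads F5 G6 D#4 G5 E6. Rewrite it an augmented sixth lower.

F5: a sixth down reaches A, and 10 semitones makes it Abb4.
G6 down an augmented sixth is Bbb5.
D#4: a sixth down reaches F, and 10 semitones makes it F3.
G5: a sixth down reaches B, and 10 semitones makes it Bbb4.
E6 down an augmented sixth is Gb5.

Abb4 Bbb5 F3 Bbb4 Gb5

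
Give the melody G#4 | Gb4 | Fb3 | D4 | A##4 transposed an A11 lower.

D3 Dbb3 Cbb2 Ab2 E#3

G#4 gives D3
Gb4 gives Dbb3
Fb3 gives Cbb2
D4 gives Ab2
A##4 gives E#3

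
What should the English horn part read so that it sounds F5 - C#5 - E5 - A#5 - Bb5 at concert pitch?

The English horn sounds a perfect fifth below written, so the written part must be a perfect fifth above concert — transpose each note up.
F5 gives C6
C#5 gives G#5
E5 gives B5
A#5 gives E#6
Bb5 gives F6

C6 G#5 B5 E#6 F6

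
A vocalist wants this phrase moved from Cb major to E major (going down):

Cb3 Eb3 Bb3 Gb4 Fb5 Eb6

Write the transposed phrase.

Cb major to E major down is a diminished sixth, so every note moves down by that interval.
Cb3 to E2
Eb3 to G#2
Bb3 to D#3
Gb4 to B3
Fb5 to A4
Eb6 to G#5

E2 G#2 D#3 B3 A4 G#5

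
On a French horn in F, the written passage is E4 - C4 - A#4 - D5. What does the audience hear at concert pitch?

A3 F3 D#4 G4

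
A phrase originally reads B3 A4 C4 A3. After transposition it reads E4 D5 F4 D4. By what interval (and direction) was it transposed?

up a perfect fourth

Take the first pair: B3 → E4. B to E spans 4 letter names, so the interval is some kind of fourth.
B3 to E4 is 5 semitones, which makes it a perfect fourth; the second version is higher, so the direction is up.
Checking another pair — A3 → D4 — gives the same interval.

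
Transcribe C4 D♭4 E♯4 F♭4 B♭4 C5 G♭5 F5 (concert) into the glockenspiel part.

The glockenspiel sounds a perfect fifteenth above written, so the written part must be a perfect fifteenth below concert — transpose each note down.
C4 becomes C2
Db4 becomes Db2
E#4 becomes E#2
Fb4 becomes Fb2
Bb4 becomes Bb2
C5 becomes C3
Gb5 becomes Gb3
F5 becomes F3

C2 Db2 E#2 Fb2 Bb2 C3 Gb3 F3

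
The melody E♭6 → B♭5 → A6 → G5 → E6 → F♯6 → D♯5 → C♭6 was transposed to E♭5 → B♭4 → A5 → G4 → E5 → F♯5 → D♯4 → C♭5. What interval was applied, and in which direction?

Take the first pair: Eb6 → Eb5. E to E spans 8 letter names, so the interval is some kind of octave.
Eb5 to Eb6 is 12 semitones, which makes it a perfect octave; the second version is lower, so the direction is down.
Checking another pair — Cb6 → Cb5 — gives the same interval.

down a perfect octave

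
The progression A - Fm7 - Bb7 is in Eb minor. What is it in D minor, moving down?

G# Em7 A7

Eb minor down to D minor is a minor second; each chord root moves by that interval while the quality stays the same.
A: root A down a minor second → G#, giving G#.
Fm7: root F down a minor second → E, giving Em7.
Bb7: root Bb down a minor second → A, giving A7.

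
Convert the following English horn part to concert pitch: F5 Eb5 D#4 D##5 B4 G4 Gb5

Written C4 on the English horn sounds as F3, a perfect fifth lower; apply that shift to every note.
F5 -> Bb4
Eb5 -> Ab4
D#4 -> G#3
D##5 -> G##4
B4 -> E4
G4 -> C4
Gb5 -> Cb5

Bb4 Ab4 G#3 G##4 E4 C4 Cb5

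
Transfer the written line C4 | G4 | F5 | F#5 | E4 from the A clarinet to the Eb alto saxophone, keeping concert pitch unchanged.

First find concert pitch: the A clarinet sounds a minor third below written, so C4 G4 F5 F#5 E4 sounds A3 E4 D5 D#5 C#4.
Then write for Eb alto saxophone: it sounds a major sixth below written, so the part must be a major sixth above concert.
A3 → F#4
E4 → C#5
D5 → B5
D#5 → B#5
C#4 → A#4

F#4 C#5 B5 B#5 A#4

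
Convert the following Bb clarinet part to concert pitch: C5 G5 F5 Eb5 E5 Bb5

The Bb clarinet sounds a major second below written, so transpose each written note down a major second.
C5 gives Bb4
G5 gives F5
F5 gives Eb5
Eb5 gives Db5
E5 gives D5
Bb5 gives Ab5

Bb4 F5 Eb5 Db5 D5 Ab5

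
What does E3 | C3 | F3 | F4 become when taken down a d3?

C##3 A#2 D#3 D#4

E3 → C##3
C3 → A#2
F3 → D#3
F4 → D#4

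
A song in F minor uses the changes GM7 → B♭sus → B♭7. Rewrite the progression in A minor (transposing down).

BM7 Dsus D7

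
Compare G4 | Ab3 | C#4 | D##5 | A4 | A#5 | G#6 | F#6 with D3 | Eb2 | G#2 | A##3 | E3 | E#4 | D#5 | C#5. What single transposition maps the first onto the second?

down a perfect eleventh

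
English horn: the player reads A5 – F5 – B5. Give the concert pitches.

D5 Bb4 E5

The English horn sounds a perfect fifth below written, so transpose each written note down a perfect fifth.
A5 → D5
F5 → Bb4
B5 → E5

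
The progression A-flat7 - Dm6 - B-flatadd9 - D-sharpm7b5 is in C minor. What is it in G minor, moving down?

Eb7 Am6 Fadd9 A#m7b5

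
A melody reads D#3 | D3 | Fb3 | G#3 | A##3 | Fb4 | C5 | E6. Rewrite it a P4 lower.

A#2 A2 Cb3 D#3 E##3 Cb4 G4 B5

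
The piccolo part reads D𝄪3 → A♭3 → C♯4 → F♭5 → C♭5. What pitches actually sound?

The piccolo sounds a perfect octave above written, so transpose each written note up a perfect octave.
D##3 gives D##4
Ab3 gives Ab4
C#4 gives C#5
Fb5 gives Fb6
Cb5 gives Cb6

D##4 Ab4 C#5 Fb6 Cb6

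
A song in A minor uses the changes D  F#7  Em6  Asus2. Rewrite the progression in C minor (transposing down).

F A7 Gm6 Csus2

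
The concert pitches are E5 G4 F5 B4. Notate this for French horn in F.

B5 D5 C6 F#5

The French horn in F sounds a perfect fifth below written, so the written part must be a perfect fifth above concert — transpose each note up.
E5 becomes B5
G4 becomes D5
F5 becomes C6
B4 becomes F#5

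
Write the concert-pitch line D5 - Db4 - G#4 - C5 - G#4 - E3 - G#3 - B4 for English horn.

Written C4 sounds as F3 on the English horn, so concert pitches are written a perfect fifth up.
D5 gives A5
Db4 gives Ab4
G#4 gives D#5
C5 gives G5
G#4 gives D#5
E3 gives B3
G#3 gives D#4
B4 gives F#5

A5 Ab4 D#5 G5 D#5 B3 D#4 F#5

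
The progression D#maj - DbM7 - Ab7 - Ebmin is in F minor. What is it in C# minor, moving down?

F minor down to C# minor is a diminished fourth; each chord root moves by that interval while the quality stays the same.
D#maj: root D# down a diminished fourth → A##, giving A##maj.
DbM7: root Db down a diminished fourth → A, giving AM7.
Ab7: root Ab down a diminished fourth → E, giving E7.
Ebmin: root Eb down a diminished fourth → B, giving Bmin.

A##maj AM7 E7 Bmin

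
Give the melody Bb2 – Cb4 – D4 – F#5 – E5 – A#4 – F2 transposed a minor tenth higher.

Bb2 up a minor tenth is Db4.
A minor tenth up from Cb4 gives Ebb5.
D4: a tenth up reaches F, and 15 semitones makes it F5.
A minor tenth up from F#5 gives A6.
E5 up a minor tenth is G6.
A#4 up a minor tenth is C#6.
F2: a tenth up reaches A, and 15 semitones makes it Ab3.

Db4 Ebb5 F5 A6 G6 C#6 Ab3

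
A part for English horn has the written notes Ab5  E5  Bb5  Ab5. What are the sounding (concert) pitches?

Db5 A4 Eb5 Db5

The English horn sounds a perfect fifth below written, so transpose each written note down a perfect fifth.
Ab5 gives Db5
E5 gives A4
Bb5 gives Eb5
Ab5 gives Db5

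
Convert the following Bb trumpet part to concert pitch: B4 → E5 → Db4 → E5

A4 D5 Cb4 D5

Written C4 on the Bb trumpet sounds as Bb3, a major second lower; apply that shift to every note.
B4 to A4
E5 to D5
Db4 to Cb4
E5 to D5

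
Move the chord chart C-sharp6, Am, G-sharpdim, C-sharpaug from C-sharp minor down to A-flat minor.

C-sharp minor down to A-flat minor is an augmented third; each chord root moves by that interval while the quality stays the same.
C-sharp6: root C-sharp down an augmented third → Ab, giving Ab6.
Am: root A down an augmented third → Fb, giving Fbm.
G-sharpdim: root G-sharp down an augmented third → Eb, giving Ebdim.
C-sharpaug: root C-sharp down an augmented third → Ab, giving Abaug.

Ab6 Fbm Ebdim Abaug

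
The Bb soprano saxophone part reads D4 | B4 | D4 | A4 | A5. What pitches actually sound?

Written C4 on the Bb soprano saxophone sounds as Bb3, a major second lower; apply that shift to every note.
D4 to C4
B4 to A4
D4 to C4
A4 to G4
A5 to G5

C4 A4 C4 G4 G5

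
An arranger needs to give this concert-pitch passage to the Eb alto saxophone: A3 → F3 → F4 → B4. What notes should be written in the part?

Written C4 sounds as Eb3 on the Eb alto saxophone, so concert pitches are written a major sixth up.
A3 to F#4
F3 to D4
F4 to D5
B4 to G#5

F#4 D4 D5 G#5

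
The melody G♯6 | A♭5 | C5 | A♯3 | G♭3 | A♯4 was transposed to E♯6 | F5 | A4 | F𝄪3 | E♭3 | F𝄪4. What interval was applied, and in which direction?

down a minor third

From G#6 to E#6 is 3 letter names — a third of some quality.
E#6 to G#6 is 3 semitones, which makes it a minor third; the second version is lower, so the direction is down.
Checking another pair — A#4 → F##4 — gives the same interval.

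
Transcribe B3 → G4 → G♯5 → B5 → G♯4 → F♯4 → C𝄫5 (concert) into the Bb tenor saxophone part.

C#5 A5 A#6 C#7 A#5 G#5 Dbb6

The Bb tenor saxophone sounds a major ninth below written, so the written part must be a major ninth above concert — transpose each note up.
B3 -> C#5
G4 -> A5
G#5 -> A#6
B5 -> C#7
G#4 -> A#5
F#4 -> G#5
Cbb5 -> Dbb6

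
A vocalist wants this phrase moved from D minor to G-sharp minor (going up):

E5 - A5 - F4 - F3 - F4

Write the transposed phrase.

D minor to G-sharp minor up is an augmented fourth, so every note moves up by that interval.
E5 becomes A#5
A5 becomes D#6
F4 becomes B4
F3 becomes B3
F4 becomes B4

A#5 D#6 B4 B3 B4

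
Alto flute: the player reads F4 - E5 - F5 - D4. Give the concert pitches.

C4 B4 C5 A3

The alto flute sounds a perfect fourth below written, so transpose each written note down a perfect fourth.
F4 gives C4
E5 gives B4
F5 gives C5
D4 gives A3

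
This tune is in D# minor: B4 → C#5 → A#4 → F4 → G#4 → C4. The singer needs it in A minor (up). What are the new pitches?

F5 G5 E5 Cb5 D5 Gb4

D# minor to A minor up is a diminished fifth, so every note moves up by that interval.
B4 gives F5
C#5 gives G5
A#4 gives E5
F4 gives Cb5
G#4 gives D5
C4 gives Gb4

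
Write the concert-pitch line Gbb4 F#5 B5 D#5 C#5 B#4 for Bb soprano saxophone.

Abb4 G#5 C#6 E#5 D#5 C##5

The Bb soprano saxophone sounds a major second below written, so the written part must be a major second above concert — transpose each note up.
Gbb4 → Abb4
F#5 → G#5
B5 → C#6
D#5 → E#5
C#5 → D#5
B#4 → C##5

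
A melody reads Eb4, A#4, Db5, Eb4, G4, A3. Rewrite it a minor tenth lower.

C3 F##3 Bb3 C3 E3 F#2

Eb4 → C3
A#4 → F##3
Db5 → Bb3
Eb4 → C3
G4 → E3
A3 → F#2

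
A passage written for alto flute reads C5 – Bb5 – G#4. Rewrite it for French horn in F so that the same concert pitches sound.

First find concert pitch: the alto flute sounds a perfect fourth below written, so C5 Bb5 G#4 sounds G4 F5 D#4.
Then write for French horn in F: it sounds a perfect fifth below written, so the part must be a perfect fifth above concert.
G4 → D5
F5 → C6
D#4 → A#4

D5 C6 A#4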